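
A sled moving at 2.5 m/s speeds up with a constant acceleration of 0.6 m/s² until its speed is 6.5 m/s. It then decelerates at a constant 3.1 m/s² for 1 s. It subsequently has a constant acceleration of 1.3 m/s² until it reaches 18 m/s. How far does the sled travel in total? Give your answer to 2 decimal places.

155.12 m

Phase 1 (accelerating): v₀ = 2.50 m/s, a = 0.6 m/s².
v = v₀ + at → t = (6.5 − 2.50) / 0.6 = 6.67 s
v² = v₀² + 2aΔx → Δx = (6.5² − 2.50²)/(2·0.6) = 30.0 m

Phase 2 (decelerating): v₀ = 6.50 m/s, a = -3.1 m/s².
v = v₀ + at = 6.50 + (-3.1)(1) = 3.40 m/s
Δx = v₀t + ½at² = 6.50·1 + 0.5·-3.1·1² = 4.95 m

Phase 3 (accelerating): v₀ = 3.40 m/s, a = 1.3 m/s².
v = v₀ + at → t = (18 − 3.40) / 1.3 = 11.2 s
v² = v₀² + 2aΔx → Δx = (18² − 3.40²)/(2·1.3) = 120 m
Total distance = 30.0 + 4.95 + 120 = 155 m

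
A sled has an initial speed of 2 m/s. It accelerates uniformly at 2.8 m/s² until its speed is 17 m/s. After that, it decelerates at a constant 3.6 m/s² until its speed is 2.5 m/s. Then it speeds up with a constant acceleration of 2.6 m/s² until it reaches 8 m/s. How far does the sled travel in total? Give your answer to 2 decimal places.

Phase 1 (accelerating): v₀ = 2.00 m/s, a = 2.8 m/s².
v = v₀ + at → t = (17 − 2.00) / 2.8 = 5.36 s
v² = v₀² + 2aΔx → Δx = (17² − 2.00²)/(2·2.8) = 50.9 m

Phase 2 (decelerating): v₀ = 17.0 m/s, a = -3.6 m/s².
v = v₀ + at → t = (2.5 − 17.0) / -3.6 = 4.03 s
v² = v₀² + 2aΔx → Δx = (2.5² − 17.0²)/(2·-3.6) = 39.3 m

Phase 3 (accelerating): v₀ = 2.50 m/s, a = 2.6 m/s².
v = v₀ + at → t = (8 − 2.50) / 2.6 = 2.12 s
v² = v₀² + 2aΔx → Δx = (8² − 2.50²)/(2·2.6) = 11.1 m
Total distance = 50.9 + 39.3 + 11.1 = 101 m

101.27 m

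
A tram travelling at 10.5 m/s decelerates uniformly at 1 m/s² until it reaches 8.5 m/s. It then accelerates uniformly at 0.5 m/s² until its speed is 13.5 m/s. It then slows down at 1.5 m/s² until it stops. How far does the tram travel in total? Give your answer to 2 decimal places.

Phase 1 (decelerating): v₀ = 10.5 m/s, a = -1 m/s².
v = v₀ + at → t = (8.5 − 10.5) / -1 = 2.00 s
v² = v₀² + 2aΔx → Δx = (8.5² − 10.5²)/(2·-1) = 19.0 m

Phase 2 (accelerating): v₀ = 8.50 m/s, a = 0.5 m/s².
v = v₀ + at → t = (13.5 − 8.50) / 0.5 = 10.0 s
v² = v₀² + 2aΔx → Δx = (13.5² − 8.50²)/(2·0.5) = 110 m

Phase 3 (decelerating): v₀ = 13.5 m/s, a = -1.5 m/s².
v = v₀ + at → t = (0 − 13.5) / -1.5 = 9.00 s
v² = v₀² + 2aΔx → Δx = (0² − 13.5²)/(2·-1.5) = 60.8 m
Total distance = 19.0 + 110 + 60.8 = 190 m

189.75 m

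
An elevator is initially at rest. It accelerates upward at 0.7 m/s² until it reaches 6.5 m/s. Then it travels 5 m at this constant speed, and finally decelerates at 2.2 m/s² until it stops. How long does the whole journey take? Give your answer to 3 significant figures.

Phase 1 (accelerating): v₀ = 0 m/s, a = 0.7 m/s².
v = v₀ + at → t = (6.5 − 0) / 0.7 = 9.29 s
v² = v₀² + 2aΔx → Δx = (6.5² − 0²)/(2·0.7) = 30.2 m

Phase 2 (constant speed): v₀ = 6.50 m/s, a = 0 m/s².
Constant speed: t = d/v = 5/6.50 = 0.769 s

Phase 3 (decelerating): v₀ = 6.50 m/s, a = -2.2 m/s².
v = v₀ + at → t = (0 − 6.50) / -2.2 = 2.95 s
v² = v₀² + 2aΔx → Δx = (0² − 6.50²)/(2·-2.2) = 9.60 m
Total time = 9.29 + 0.769 + 2.95 = 13.0 s

13.0 s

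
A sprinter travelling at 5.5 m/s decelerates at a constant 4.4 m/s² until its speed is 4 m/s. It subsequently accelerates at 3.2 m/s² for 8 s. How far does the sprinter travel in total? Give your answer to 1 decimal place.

136.0 m

Phase 1 (decelerating): v₀ = 5.50 m/s, a = -4.4 m/s².
v = v₀ + at → t = (4 − 5.50) / -4.4 = 0.341 s
v² = v₀² + 2aΔx → Δx = (4² − 5.50²)/(2·-4.4) = 1.62 m

Phase 2 (accelerating): v₀ = 4.00 m/s, a = 3.2 m/s².
v = v₀ + at = 4.00 + (3.2)(8) = 29.6 m/s
Δx = v₀t + ½at² = 4.00·8 + 0.5·3.2·8² = 134 m
Total distance = 1.62 + 134 = 136 m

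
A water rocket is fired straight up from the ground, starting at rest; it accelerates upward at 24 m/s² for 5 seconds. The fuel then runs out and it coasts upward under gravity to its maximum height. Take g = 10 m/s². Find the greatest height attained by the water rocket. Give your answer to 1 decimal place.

Phase 1 (powered ascent): v₀ = 0 m/s, a = 24 m/s².
v = v₀ + at = 0 + (24)(5) = 120 m/s
Δx = v₀t + ½at² = 0·5 + 0.5·24·5² = 300 m

Phase 2 (coasting upward): v₀ = 120 m/s, a = -10 m/s².
v = v₀ + at → t = (0 − 120) / -10 = 12.0 s
v² = v₀² + 2aΔx → Δx = (0² − 120²)/(2·-10) = 720 m
Maximum height = 300 + 720 = 1020 m

1020.0 m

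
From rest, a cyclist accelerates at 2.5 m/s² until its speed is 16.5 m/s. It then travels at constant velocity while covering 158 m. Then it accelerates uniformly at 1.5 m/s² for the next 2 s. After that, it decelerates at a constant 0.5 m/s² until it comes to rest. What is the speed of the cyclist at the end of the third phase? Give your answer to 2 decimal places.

Phase 1 (accelerating): v₀ = 0 m/s, a = 2.5 m/s².
v = v₀ + at → t = (16.5 − 0) / 2.5 = 6.60 s
v² = v₀² + 2aΔx → Δx = (16.5² − 0²)/(2·2.5) = 54.5 m

Phase 2 (constant speed): v₀ = 16.5 m/s, a = 0 m/s².
Constant speed: t = d/v = 158/16.5 = 9.58 s

Phase 3 (accelerating): v₀ = 16.5 m/s, a = 1.5 m/s².
v = v₀ + at = 16.5 + (1.5)(2) = 19.5 m/s
Δx = v₀t + ½at² = 16.5·2 + 0.5·1.5·2² = 36.0 m
Speed at end of phase 3 = 19.5 m/s

19.50 m/s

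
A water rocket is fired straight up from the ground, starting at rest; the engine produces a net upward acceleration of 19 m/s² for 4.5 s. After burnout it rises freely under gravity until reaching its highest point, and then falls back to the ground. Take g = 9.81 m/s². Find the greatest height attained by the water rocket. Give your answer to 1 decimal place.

565.0 m

Phase 1 (powered ascent): v₀ = 0 m/s, a = 19 m/s².
v = v₀ + at = 0 + (19)(4.5) = 85.5 m/s
Δx = v₀t + ½at² = 0·4.5 + 0.5·19·4.5² = 192 m

Phase 2 (coasting upward): v₀ = 85.5 m/s, a = -9.81 m/s².
v = v₀ + at → t = (0 − 85.5) / -9.81 = 8.72 s
v² = v₀² + 2aΔx → Δx = (0² − 85.5²)/(2·-9.81) = 373 m
Maximum height = 192 + 373 = 565 m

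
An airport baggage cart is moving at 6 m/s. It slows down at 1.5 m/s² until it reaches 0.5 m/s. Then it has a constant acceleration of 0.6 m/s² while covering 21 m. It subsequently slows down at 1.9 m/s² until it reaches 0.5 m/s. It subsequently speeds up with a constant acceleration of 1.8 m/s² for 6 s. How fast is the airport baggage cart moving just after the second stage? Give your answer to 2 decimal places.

Phase 1 (decelerating): v₀ = 6.00 m/s, a = -1.5 m/s².
v = v₀ + at → t = (0.5 − 6.00) / -1.5 = 3.67 s
v² = v₀² + 2aΔx → Δx = (0.5² − 6.00²)/(2·-1.5) = 11.9 m

Phase 2 (accelerating): v₀ = 0.500 m/s, a = 0.6 m/s².
v² = v₀² + 2aΔx = 0.500² + 2·0.6·21 = 25.4 → v = 5.04 m/s
t = (v − v₀)/a = (5.04 − 0.500)/0.6 = 7.57 s
Speed at end of phase 2 = 5.04 m/s

5.04 m/s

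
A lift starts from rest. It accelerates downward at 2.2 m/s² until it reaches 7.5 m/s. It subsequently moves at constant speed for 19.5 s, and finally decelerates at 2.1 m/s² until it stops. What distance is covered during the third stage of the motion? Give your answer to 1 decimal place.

13.4 m

Phase 1 (accelerating): v₀ = 0 m/s, a = 2.2 m/s².
v = v₀ + at → t = (7.5 − 0) / 2.2 = 3.41 s
v² = v₀² + 2aΔx → Δx = (7.5² − 0²)/(2·2.2) = 12.8 m

Phase 2 (constant speed): v₀ = 7.50 m/s, a = 0 m/s².
v = v₀ + at = 7.50 + (0)(19.5) = 7.50 m/s
Δx = v₀t + ½at² = 7.50·19.5 + 0.5·0·19.5² = 146 m

Phase 3 (decelerating): v₀ = 7.50 m/s, a = -2.1 m/s².
v = v₀ + at → t = (0 − 7.50) / -2.1 = 3.57 s
v² = v₀² + 2aΔx → Δx = (0² − 7.50²)/(2·-2.1) = 13.4 m
Distance in phase 3 = 13.4 m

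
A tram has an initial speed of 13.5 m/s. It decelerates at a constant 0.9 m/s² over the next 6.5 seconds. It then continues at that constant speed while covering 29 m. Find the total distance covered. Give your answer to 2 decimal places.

97.74 m

Phase 1 (decelerating): v₀ = 13.5 m/s, a = -0.9 m/s².
v = v₀ + at = 13.5 + (-0.9)(6.5) = 7.65 m/s
Δx = v₀t + ½at² = 13.5·6.5 + 0.5·-0.9·6.5² = 68.7 m

Phase 2 (constant speed): v₀ = 7.65 m/s, a = 0 m/s².
Constant speed: t = d/v = 29/7.65 = 3.79 s
Total distance = 68.7 + 29.0 = 97.7 m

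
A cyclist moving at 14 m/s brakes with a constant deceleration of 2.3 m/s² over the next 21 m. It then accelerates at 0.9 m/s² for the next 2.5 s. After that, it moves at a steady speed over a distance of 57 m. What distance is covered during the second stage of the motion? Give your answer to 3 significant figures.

27.7 m

Phase 1 (decelerating): v₀ = 14.0 m/s, a = -2.3 m/s².
v² = v₀² + 2aΔx = 14.0² + 2·-2.3·21 = 99.4 → v = 9.97 m/s
t = (v − v₀)/a = (9.97 − 14.0)/-2.3 = 1.75 s

Phase 2 (accelerating): v₀ = 9.97 m/s, a = 0.9 m/s².
v = v₀ + at = 9.97 + (0.9)(2.5) = 12.2 m/s
Δx = v₀t + ½at² = 9.97·2.5 + 0.5·0.9·2.5² = 27.7 m
Distance in phase 2 = 27.7 m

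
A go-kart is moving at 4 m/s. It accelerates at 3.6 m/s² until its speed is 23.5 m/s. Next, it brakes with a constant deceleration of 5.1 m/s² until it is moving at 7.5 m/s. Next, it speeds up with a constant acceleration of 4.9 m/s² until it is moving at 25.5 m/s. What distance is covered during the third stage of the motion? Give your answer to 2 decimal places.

60.61 m

Phase 1 (accelerating): v₀ = 4.00 m/s, a = 3.6 m/s².
v = v₀ + at → t = (23.5 − 4.00) / 3.6 = 5.42 s
v² = v₀² + 2aΔx → Δx = (23.5² − 4.00²)/(2·3.6) = 74.5 m

Phase 2 (decelerating): v₀ = 23.5 m/s, a = -5.1 m/s².
v = v₀ + at → t = (7.5 − 23.5) / -5.1 = 3.14 s
v² = v₀² + 2aΔx → Δx = (7.5² − 23.5²)/(2·-5.1) = 48.6 m

Phase 3 (accelerating): v₀ = 7.50 m/s, a = 4.9 m/s².
v = v₀ + at → t = (25.5 − 7.50) / 4.9 = 3.67 s
v² = v₀² + 2aΔx → Δx = (25.5² − 7.50²)/(2·4.9) = 60.6 m
Distance in phase 3 = 60.6 m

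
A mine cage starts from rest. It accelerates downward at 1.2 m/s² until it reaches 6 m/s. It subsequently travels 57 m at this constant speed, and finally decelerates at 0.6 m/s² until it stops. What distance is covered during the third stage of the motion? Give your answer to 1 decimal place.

30.0 m

Phase 1 (accelerating): v₀ = 0 m/s, a = 1.2 m/s².
v = v₀ + at → t = (6 − 0) / 1.2 = 5.00 s
v² = v₀² + 2aΔx → Δx = (6² − 0²)/(2·1.2) = 15.0 m

Phase 2 (constant speed): v₀ = 6.00 m/s, a = 0 m/s².
Constant speed: t = d/v = 57/6.00 = 9.50 s

Phase 3 (decelerating): v₀ = 6.00 m/s, a = -0.6 m/s².
v = v₀ + at → t = (0 − 6.00) / -0.6 = 10.0 s
v² = v₀² + 2aΔx → Δx = (0² − 6.00²)/(2·-0.6) = 30.0 m
Distance in phase 3 = 30.0 m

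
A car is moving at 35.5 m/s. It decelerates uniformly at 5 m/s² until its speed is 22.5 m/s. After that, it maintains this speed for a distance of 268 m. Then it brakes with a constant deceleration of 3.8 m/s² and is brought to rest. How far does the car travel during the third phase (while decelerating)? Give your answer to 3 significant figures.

Phase 1 (decelerating): v₀ = 35.5 m/s, a = -5 m/s².
v = v₀ + at → t = (22.5 − 35.5) / -5 = 2.60 s
v² = v₀² + 2aΔx → Δx = (22.5² − 35.5²)/(2·-5) = 75.4 m

Phase 2 (constant speed): v₀ = 22.5 m/s, a = 0 m/s².
Constant speed: t = d/v = 268/22.5 = 11.9 s

Phase 3 (decelerating): v₀ = 22.5 m/s, a = -3.8 m/s².
v = v₀ + at → t = (0 − 22.5) / -3.8 = 5.92 s
v² = v₀² + 2aΔx → Δx = (0² − 22.5²)/(2·-3.8) = 66.6 m
Distance in phase 3 = 66.6 m

66.6 m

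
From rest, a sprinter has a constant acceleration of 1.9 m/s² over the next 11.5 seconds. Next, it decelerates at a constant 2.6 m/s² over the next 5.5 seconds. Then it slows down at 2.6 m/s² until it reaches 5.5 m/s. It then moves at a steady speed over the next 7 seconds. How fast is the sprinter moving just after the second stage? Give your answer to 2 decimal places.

7.55 m/s

Phase 1 (accelerating): v₀ = 0 m/s, a = 1.9 m/s².
v = v₀ + at = 0 + (1.9)(11.5) = 21.8 m/s
Δx = v₀t + ½at² = 0·11.5 + 0.5·1.9·11.5² = 126 m

Phase 2 (decelerating): v₀ = 21.8 m/s, a = -2.6 m/s².
v = v₀ + at = 21.8 + (-2.6)(5.5) = 7.55 m/s
Δx = v₀t + ½at² = 21.8·5.5 + 0.5·-2.6·5.5² = 80.8 m
Speed at end of phase 2 = 7.55 m/s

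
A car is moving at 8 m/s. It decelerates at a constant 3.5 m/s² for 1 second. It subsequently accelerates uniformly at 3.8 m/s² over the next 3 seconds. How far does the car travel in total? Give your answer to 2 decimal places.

36.85 m

Phase 1 (decelerating): v₀ = 8.00 m/s, a = -3.5 m/s².
v = v₀ + at = 8.00 + (-3.5)(1) = 4.50 m/s
Δx = v₀t + ½at² = 8.00·1 + 0.5·-3.5·1² = 6.25 m

Phase 2 (accelerating): v₀ = 4.50 m/s, a = 3.8 m/s².
v = v₀ + at = 4.50 + (3.8)(3) = 15.9 m/s
Δx = v₀t + ½at² = 4.50·3 + 0.5·3.8·3² = 30.6 m
Total distance = 6.25 + 30.6 = 36.8 m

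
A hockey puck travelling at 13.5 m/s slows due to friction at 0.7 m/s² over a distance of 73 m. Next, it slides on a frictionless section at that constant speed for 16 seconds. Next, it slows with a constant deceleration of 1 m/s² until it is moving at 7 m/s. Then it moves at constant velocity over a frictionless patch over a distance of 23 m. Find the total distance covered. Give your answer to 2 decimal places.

Phase 1 (decelerating): v₀ = 13.5 m/s, a = -0.7 m/s².
v² = v₀² + 2aΔx = 13.5² + 2·-0.7·73 = 80.1 → v = 8.95 m/s
t = (v − v₀)/a = (8.95 − 13.5)/-0.7 = 6.50 s

Phase 2 (constant speed): v₀ = 8.95 m/s, a = 0 m/s².
v = v₀ + at = 8.95 + (0)(16) = 8.95 m/s
Δx = v₀t + ½at² = 8.95·16 + 0.5·0·16² = 143 m

Phase 3 (decelerating): v₀ = 8.95 m/s, a = -1 m/s².
v = v₀ + at → t = (7 − 8.95) / -1 = 1.95 s
v² = v₀² + 2aΔx → Δx = (7² − 8.95²)/(2·-1) = 15.5 m

Phase 4 (constant speed): v₀ = 7.00 m/s, a = 0 m/s².
Constant speed: t = d/v = 23/7.00 = 3.29 s
Total distance = 73.0 + 143 + 15.5 + 23.0 = 255 m

254.68 m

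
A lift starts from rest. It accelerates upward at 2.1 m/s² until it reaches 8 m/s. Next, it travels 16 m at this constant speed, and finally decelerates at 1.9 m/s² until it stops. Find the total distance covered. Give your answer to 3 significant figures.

48.1 m

Phase 1 (accelerating): v₀ = 0 m/s, a = 2.1 m/s².
v = v₀ + at → t = (8 − 0) / 2.1 = 3.81 s
v² = v₀² + 2aΔx → Δx = (8² − 0²)/(2·2.1) = 15.2 m

Phase 2 (constant speed): v₀ = 8.00 m/s, a = 0 m/s².
Constant speed: t = d/v = 16/8.00 = 2.00 s

Phase 3 (decelerating): v₀ = 8.00 m/s, a = -1.9 m/s².
v = v₀ + at → t = (0 − 8.00) / -1.9 = 4.21 s
v² = v₀² + 2aΔx → Δx = (0² − 8.00²)/(2·-1.9) = 16.8 m
Total distance = 15.2 + 16.0 + 16.8 = 48.1 m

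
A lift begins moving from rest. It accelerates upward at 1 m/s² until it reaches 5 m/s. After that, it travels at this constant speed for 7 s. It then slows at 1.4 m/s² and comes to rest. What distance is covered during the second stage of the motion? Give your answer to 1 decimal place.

Phase 1 (accelerating): v₀ = 0 m/s, a = 1 m/s².
v = v₀ + at → t = (5 − 0) / 1 = 5.00 s
v² = v₀² + 2aΔx → Δx = (5² − 0²)/(2·1) = 12.5 m

Phase 2 (constant speed): v₀ = 5.00 m/s, a = 0 m/s².
v = v₀ + at = 5.00 + (0)(7) = 5.00 m/s
Δx = v₀t + ½at² = 5.00·7 + 0.5·0·7² = 35.0 m
Distance in phase 2 = 35.0 m

35.0 m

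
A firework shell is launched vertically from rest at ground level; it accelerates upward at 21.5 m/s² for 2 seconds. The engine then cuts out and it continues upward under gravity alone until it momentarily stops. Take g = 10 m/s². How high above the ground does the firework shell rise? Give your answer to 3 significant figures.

Phase 1 (powered ascent): v₀ = 0 m/s, a = 21.5 m/s².
v = v₀ + at = 0 + (21.5)(2) = 43.0 m/s
Δx = v₀t + ½at² = 0·2 + 0.5·21.5·2² = 43.0 m

Phase 2 (coasting upward): v₀ = 43.0 m/s, a = -10 m/s².
v = v₀ + at → t = (0 − 43.0) / -10 = 4.30 s
v² = v₀² + 2aΔx → Δx = (0² − 43.0²)/(2·-10) = 92.5 m
Maximum height = 43.0 + 92.5 = 135 m

135 m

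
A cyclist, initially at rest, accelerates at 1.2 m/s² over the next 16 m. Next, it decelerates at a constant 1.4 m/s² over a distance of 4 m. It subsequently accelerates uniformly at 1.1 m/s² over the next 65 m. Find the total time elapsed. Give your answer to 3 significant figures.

Phase 1 (accelerating): v₀ = 0 m/s, a = 1.2 m/s².
v² = v₀² + 2aΔx = 0² + 2·1.2·16 = 38.4 → v = 6.20 m/s
t = (v − v₀)/a = (6.20 − 0)/1.2 = 5.16 s

Phase 2 (decelerating): v₀ = 6.20 m/s, a = -1.4 m/s².
v² = v₀² + 2aΔx = 6.20² + 2·-1.4·4 = 27.2 → v = 5.22 m/s
t = (v − v₀)/a = (5.22 − 6.20)/-1.4 = 0.701 s

Phase 3 (accelerating): v₀ = 5.22 m/s, a = 1.1 m/s².
v² = v₀² + 2aΔx = 5.22² + 2·1.1·65 = 170 → v = 13.0 m/s
t = (v − v₀)/a = (13.0 − 5.22)/1.1 = 7.12 s
Total time = 5.16 + 0.701 + 7.12 = 13.0 s

13.0 s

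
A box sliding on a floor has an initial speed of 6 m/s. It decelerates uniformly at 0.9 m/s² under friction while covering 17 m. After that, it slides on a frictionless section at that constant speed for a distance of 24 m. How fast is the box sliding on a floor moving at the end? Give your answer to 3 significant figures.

Phase 1 (decelerating): v₀ = 6.00 m/s, a = -0.9 m/s².
v² = v₀² + 2aΔx = 6.00² + 2·-0.9·17 = 5.40 → v = 2.32 m/s
t = (v − v₀)/a = (2.32 − 6.00)/-0.9 = 4.08 s

Phase 2 (constant speed): v₀ = 2.32 m/s, a = 0 m/s².
Constant speed: t = d/v = 24/2.32 = 10.3 s
Final speed = 2.32 m/s

2.32 m/s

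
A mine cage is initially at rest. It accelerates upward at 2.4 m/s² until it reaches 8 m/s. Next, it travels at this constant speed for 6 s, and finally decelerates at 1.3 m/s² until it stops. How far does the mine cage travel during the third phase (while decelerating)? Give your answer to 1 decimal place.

Phase 1 (accelerating): v₀ = 0 m/s, a = 2.4 m/s².
v = v₀ + at → t = (8 − 0) / 2.4 = 3.33 s
v² = v₀² + 2aΔx → Δx = (8² − 0²)/(2·2.4) = 13.3 m

Phase 2 (constant speed): v₀ = 8.00 m/s, a = 0 m/s².
v = v₀ + at = 8.00 + (0)(6) = 8.00 m/s
Δx = v₀t + ½at² = 8.00·6 + 0.5·0·6² = 48.0 m

Phase 3 (decelerating): v₀ = 8.00 m/s, a = -1.3 m/s².
v = v₀ + at → t = (0 − 8.00) / -1.3 = 6.15 s
v² = v₀² + 2aΔx → Δx = (0² − 8.00²)/(2·-1.3) = 24.6 m
Distance in phase 3 = 24.6 m

24.6 m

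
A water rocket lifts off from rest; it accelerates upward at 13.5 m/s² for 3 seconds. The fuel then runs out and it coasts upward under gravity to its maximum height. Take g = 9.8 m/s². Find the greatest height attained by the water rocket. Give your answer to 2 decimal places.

144.44 m

Phase 1 (powered ascent): v₀ = 0 m/s, a = 13.5 m/s².
v = v₀ + at = 0 + (13.5)(3) = 40.5 m/s
Δx = v₀t + ½at² = 0·3 + 0.5·13.5·3² = 60.8 m

Phase 2 (coasting upward): v₀ = 40.5 m/s, a = -9.8 m/s².
v = v₀ + at → t = (0 − 40.5) / -9.8 = 4.13 s
v² = v₀² + 2aΔx → Δx = (0² − 40.5²)/(2·-9.8) = 83.7 m
Maximum height = 60.8 + 83.7 = 144 m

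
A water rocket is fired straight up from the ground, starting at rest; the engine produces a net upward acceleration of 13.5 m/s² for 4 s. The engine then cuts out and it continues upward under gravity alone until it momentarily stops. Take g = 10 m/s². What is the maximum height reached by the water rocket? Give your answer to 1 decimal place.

253.8 m

Phase 1 (powered ascent): v₀ = 0 m/s, a = 13.5 m/s².
v = v₀ + at = 0 + (13.5)(4) = 54.0 m/s
Δx = v₀t + ½at² = 0·4 + 0.5·13.5·4² = 108 m

Phase 2 (coasting upward): v₀ = 54.0 m/s, a = -10 m/s².
v = v₀ + at → t = (0 − 54.0) / -10 = 5.40 s
v² = v₀² + 2aΔx → Δx = (0² − 54.0²)/(2·-10) = 146 m
Maximum height = 108 + 146 = 254 m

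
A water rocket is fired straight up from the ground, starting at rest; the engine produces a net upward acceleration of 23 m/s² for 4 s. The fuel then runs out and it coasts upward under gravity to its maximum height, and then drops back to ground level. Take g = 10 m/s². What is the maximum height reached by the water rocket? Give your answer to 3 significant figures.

607 m

Phase 1 (powered ascent): v₀ = 0 m/s, a = 23 m/s².
v = v₀ + at = 0 + (23)(4) = 92.0 m/s
Δx = v₀t + ½at² = 0·4 + 0.5·23·4² = 184 m

Phase 2 (coasting upward): v₀ = 92.0 m/s, a = -10 m/s².
v = v₀ + at → t = (0 − 92.0) / -10 = 9.20 s
v² = v₀² + 2aΔx → Δx = (0² − 92.0²)/(2·-10) = 423 m
Maximum height = 184 + 423 = 607 m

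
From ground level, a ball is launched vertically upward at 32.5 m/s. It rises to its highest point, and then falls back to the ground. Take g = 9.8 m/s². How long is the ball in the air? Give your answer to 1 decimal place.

6.6 s

Phase 1 (rising): v₀ = 32.5 m/s, a = -9.8 m/s².
v = v₀ + at → t = (0 − 32.5) / -9.8 = 3.32 s
v² = v₀² + 2aΔx → Δx = (0² − 32.5²)/(2·-9.8) = 53.9 m

Phase 2 (falling): v₀ = 0 m/s, a = -9.8 m/s².
Falls 53.9 m from rest: t = √(2·53.9/9.8) = 3.32 s; v = g·t = 32.5 m/s.
Total time = 3.32 + 3.32 = 6.63 s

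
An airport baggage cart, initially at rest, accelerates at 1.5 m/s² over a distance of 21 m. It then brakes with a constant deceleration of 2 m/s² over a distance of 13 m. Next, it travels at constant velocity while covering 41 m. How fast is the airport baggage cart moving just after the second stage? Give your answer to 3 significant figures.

Phase 1 (accelerating): v₀ = 0 m/s, a = 1.5 m/s².
v² = v₀² + 2aΔx = 0² + 2·1.5·21 = 63.0 → v = 7.94 m/s
t = (v − v₀)/a = (7.94 − 0)/1.5 = 5.29 s

Phase 2 (decelerating): v₀ = 7.94 m/s, a = -2 m/s².
v² = v₀² + 2aΔx = 7.94² + 2·-2·13 = 11.0 → v = 3.32 m/s
t = (v − v₀)/a = (3.32 − 7.94)/-2 = 2.31 s
Speed at end of phase 2 = 3.32 m/s

3.32 m/s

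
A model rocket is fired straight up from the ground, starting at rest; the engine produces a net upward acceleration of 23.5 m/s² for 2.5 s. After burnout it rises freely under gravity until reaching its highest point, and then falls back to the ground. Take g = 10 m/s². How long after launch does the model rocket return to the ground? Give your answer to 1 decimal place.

Phase 1 (powered ascent): v₀ = 0 m/s, a = 23.5 m/s².
v = v₀ + at = 0 + (23.5)(2.5) = 58.8 m/s
Δx = v₀t + ½at² = 0·2.5 + 0.5·23.5·2.5² = 73.4 m

Phase 2 (coasting upward): v₀ = 58.8 m/s, a = -10 m/s².
v = v₀ + at → t = (0 − 58.8) / -10 = 5.88 s
v² = v₀² + 2aΔx → Δx = (0² − 58.8²)/(2·-10) = 173 m

Phase 3 (free fall): v₀ = 0 m/s, a = -10 m/s².
Falls 246 m from rest: t = √(2·246/10) = 7.01 s; v = g·t = 70.1 m/s.
Total time = 2.50 + 5.88 + 7.01 = 15.4 s

15.4 s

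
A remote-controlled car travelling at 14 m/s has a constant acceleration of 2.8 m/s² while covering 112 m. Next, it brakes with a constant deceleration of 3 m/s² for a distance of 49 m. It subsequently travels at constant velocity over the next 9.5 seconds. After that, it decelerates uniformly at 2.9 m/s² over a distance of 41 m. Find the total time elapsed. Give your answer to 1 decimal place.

Phase 1 (accelerating): v₀ = 14.0 m/s, a = 2.8 m/s².
v² = v₀² + 2aΔx = 14.0² + 2·2.8·112 = 823 → v = 28.7 m/s
t = (v − v₀)/a = (28.7 − 14.0)/2.8 = 5.25 s

Phase 2 (decelerating): v₀ = 28.7 m/s, a = -3 m/s².
v² = v₀² + 2aΔx = 28.7² + 2·-3·49 = 529 → v = 23.0 m/s
t = (v − v₀)/a = (23.0 − 28.7)/-3 = 1.90 s

Phase 3 (constant speed): v₀ = 23.0 m/s, a = 0 m/s².
v = v₀ + at = 23.0 + (0)(9.5) = 23.0 m/s
Δx = v₀t + ½at² = 23.0·9.5 + 0.5·0·9.5² = 219 m

Phase 4 (decelerating): v₀ = 23.0 m/s, a = -2.9 m/s².
v² = v₀² + 2aΔx = 23.0² + 2·-2.9·41 = 291 → v = 17.1 m/s
t = (v − v₀)/a = (17.1 − 23.0)/-2.9 = 2.05 s
Total time = 5.25 + 1.90 + 9.50 + 2.05 = 18.7 s

18.7 s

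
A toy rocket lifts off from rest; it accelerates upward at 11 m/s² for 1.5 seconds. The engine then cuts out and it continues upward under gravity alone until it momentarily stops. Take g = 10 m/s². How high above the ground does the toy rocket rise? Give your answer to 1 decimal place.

Phase 1 (powered ascent): v₀ = 0 m/s, a = 11 m/s².
v = v₀ + at = 0 + (11)(1.5) = 16.5 m/s
Δx = v₀t + ½at² = 0·1.5 + 0.5·11·1.5² = 12.4 m

Phase 2 (coasting upward): v₀ = 16.5 m/s, a = -10 m/s².
v = v₀ + at → t = (0 − 16.5) / -10 = 1.65 s
v² = v₀² + 2aΔx → Δx = (0² − 16.5²)/(2·-10) = 13.6 m
Maximum height = 12.4 + 13.6 = 26.0 m

26.0 m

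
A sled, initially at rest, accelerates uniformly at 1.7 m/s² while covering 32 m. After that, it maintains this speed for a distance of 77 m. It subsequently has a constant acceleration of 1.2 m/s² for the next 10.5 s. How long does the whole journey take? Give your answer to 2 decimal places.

24.02 s

Phase 1 (accelerating): v₀ = 0 m/s, a = 1.7 m/s².
v² = v₀² + 2aΔx = 0² + 2·1.7·32 = 109 → v = 10.4 m/s
t = (v − v₀)/a = (10.4 − 0)/1.7 = 6.14 s

Phase 2 (constant speed): v₀ = 10.4 m/s, a = 0 m/s².
Constant speed: t = d/v = 77/10.4 = 7.38 s

Phase 3 (accelerating): v₀ = 10.4 m/s, a = 1.2 m/s².
v = v₀ + at = 10.4 + (1.2)(10.5) = 23.0 m/s
Δx = v₀t + ½at² = 10.4·10.5 + 0.5·1.2·10.5² = 176 m
Total time = 6.14 + 7.38 + 10.5 = 24.0 s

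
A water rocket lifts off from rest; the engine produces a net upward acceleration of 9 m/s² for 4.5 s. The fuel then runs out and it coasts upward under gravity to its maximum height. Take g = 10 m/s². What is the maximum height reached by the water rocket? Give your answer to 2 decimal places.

173.14 m

Phase 1 (powered ascent): v₀ = 0 m/s, a = 9 m/s².
v = v₀ + at = 0 + (9)(4.5) = 40.5 m/s
Δx = v₀t + ½at² = 0·4.5 + 0.5·9·4.5² = 91.1 m

Phase 2 (coasting upward): v₀ = 40.5 m/s, a = -10 m/s².
v = v₀ + at → t = (0 − 40.5) / -10 = 4.05 s
v² = v₀² + 2aΔx → Δx = (0² − 40.5²)/(2·-10) = 82.0 m
Maximum height = 91.1 + 82.0 = 173 m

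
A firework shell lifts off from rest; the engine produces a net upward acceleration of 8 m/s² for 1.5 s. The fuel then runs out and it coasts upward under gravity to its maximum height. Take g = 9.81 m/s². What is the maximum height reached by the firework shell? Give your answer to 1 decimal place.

16.3 m

Phase 1 (powered ascent): v₀ = 0 m/s, a = 8 m/s².
v = v₀ + at = 0 + (8)(1.5) = 12.0 m/s
Δx = v₀t + ½at² = 0·1.5 + 0.5·8·1.5² = 9.00 m

Phase 2 (coasting upward): v₀ = 12.0 m/s, a = -9.81 m/s².
v = v₀ + at → t = (0 − 12.0) / -9.81 = 1.22 s
v² = v₀² + 2aΔx → Δx = (0² − 12.0²)/(2·-9.81) = 7.34 m
Maximum height = 9.00 + 7.34 = 16.3 m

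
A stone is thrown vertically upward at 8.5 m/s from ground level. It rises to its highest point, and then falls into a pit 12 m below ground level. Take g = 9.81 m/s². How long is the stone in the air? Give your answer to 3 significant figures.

2.65 s

Phase 1 (rising): v₀ = 8.50 m/s, a = -9.81 m/s².
v = v₀ + at → t = (0 − 8.50) / -9.81 = 0.866 s
v² = v₀² + 2aΔx → Δx = (0² − 8.50²)/(2·-9.81) = 3.68 m

Phase 2 (falling): v₀ = 0 m/s, a = -9.81 m/s².
Falls 15.7 m from rest: t = √(2·15.7/9.81) = 1.79 s; v = g·t = 17.5 m/s.
Total time = 0.866 + 1.79 = 2.65 s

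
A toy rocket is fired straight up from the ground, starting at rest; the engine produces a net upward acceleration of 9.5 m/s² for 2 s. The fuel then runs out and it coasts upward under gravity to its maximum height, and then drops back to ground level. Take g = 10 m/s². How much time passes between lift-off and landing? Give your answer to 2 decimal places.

Phase 1 (powered ascent): v₀ = 0 m/s, a = 9.5 m/s².
v = v₀ + at = 0 + (9.5)(2) = 19.0 m/s
Δx = v₀t + ½at² = 0·2 + 0.5·9.5·2² = 19.0 m

Phase 2 (coasting upward): v₀ = 19.0 m/s, a = -10 m/s².
v = v₀ + at → t = (0 − 19.0) / -10 = 1.90 s
v² = v₀² + 2aΔx → Δx = (0² − 19.0²)/(2·-10) = 18.1 m

Phase 3 (free fall): v₀ = 0 m/s, a = -10 m/s².
Falls 37.0 m from rest: t = √(2·37.0/10) = 2.72 s; v = g·t = 27.2 m/s.
Total time = 2.00 + 1.90 + 2.72 = 6.62 s

6.62 s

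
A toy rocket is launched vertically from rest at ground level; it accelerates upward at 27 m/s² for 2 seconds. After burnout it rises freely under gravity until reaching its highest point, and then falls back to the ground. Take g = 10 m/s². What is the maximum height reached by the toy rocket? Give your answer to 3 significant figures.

200 m

Phase 1 (powered ascent): v₀ = 0 m/s, a = 27 m/s².
v = v₀ + at = 0 + (27)(2) = 54.0 m/s
Δx = v₀t + ½at² = 0·2 + 0.5·27·2² = 54.0 m

Phase 2 (coasting upward): v₀ = 54.0 m/s, a = -10 m/s².
v = v₀ + at → t = (0 − 54.0) / -10 = 5.40 s
v² = v₀² + 2aΔx → Δx = (0² − 54.0²)/(2·-10) = 146 m
Maximum height = 54.0 + 146 = 200 m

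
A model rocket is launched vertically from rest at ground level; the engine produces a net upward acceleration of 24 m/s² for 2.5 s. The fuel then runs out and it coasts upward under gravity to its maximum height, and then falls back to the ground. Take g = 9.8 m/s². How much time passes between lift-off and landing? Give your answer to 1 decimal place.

Phase 1 (powered ascent): v₀ = 0 m/s, a = 24 m/s².
v = v₀ + at = 0 + (24)(2.5) = 60.0 m/s
Δx = v₀t + ½at² = 0·2.5 + 0.5·24·2.5² = 75.0 m

Phase 2 (coasting upward): v₀ = 60.0 m/s, a = -9.8 m/s².
v = v₀ + at → t = (0 − 60.0) / -9.8 = 6.12 s
v² = v₀² + 2aΔx → Δx = (0² − 60.0²)/(2·-9.8) = 184 m

Phase 3 (free fall): v₀ = 0 m/s, a = -9.8 m/s².
Falls 259 m from rest: t = √(2·259/9.8) = 7.27 s; v = g·t = 71.2 m/s.
Total time = 2.50 + 6.12 + 7.27 = 15.9 s

15.9 s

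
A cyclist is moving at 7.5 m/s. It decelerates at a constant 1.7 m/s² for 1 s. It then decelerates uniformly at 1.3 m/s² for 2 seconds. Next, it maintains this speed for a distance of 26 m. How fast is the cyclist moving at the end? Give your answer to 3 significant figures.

3.20 m/s

Phase 1 (decelerating): v₀ = 7.50 m/s, a = -1.7 m/s².
v = v₀ + at = 7.50 + (-1.7)(1) = 5.80 m/s
Δx = v₀t + ½at² = 7.50·1 + 0.5·-1.7·1² = 6.65 m

Phase 2 (decelerating): v₀ = 5.80 m/s, a = -1.3 m/s².
v = v₀ + at = 5.80 + (-1.3)(2) = 3.20 m/s
Δx = v₀t + ½at² = 5.80·2 + 0.5·-1.3·2² = 9.00 m

Phase 3 (constant speed): v₀ = 3.20 m/s, a = 0 m/s².
Constant speed: t = d/v = 26/3.20 = 8.12 s
Final speed = 3.20 m/s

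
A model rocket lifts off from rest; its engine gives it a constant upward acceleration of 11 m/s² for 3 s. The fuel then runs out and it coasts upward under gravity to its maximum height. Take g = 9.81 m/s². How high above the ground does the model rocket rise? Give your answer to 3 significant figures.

Phase 1 (powered ascent): v₀ = 0 m/s, a = 11 m/s².
v = v₀ + at = 0 + (11)(3) = 33.0 m/s
Δx = v₀t + ½at² = 0·3 + 0.5·11·3² = 49.5 m

Phase 2 (coasting upward): v₀ = 33.0 m/s, a = -9.81 m/s².
v = v₀ + at → t = (0 − 33.0) / -9.81 = 3.36 s
v² = v₀² + 2aΔx → Δx = (0² − 33.0²)/(2·-9.81) = 55.5 m
Maximum height = 49.5 + 55.5 = 105 m

105 m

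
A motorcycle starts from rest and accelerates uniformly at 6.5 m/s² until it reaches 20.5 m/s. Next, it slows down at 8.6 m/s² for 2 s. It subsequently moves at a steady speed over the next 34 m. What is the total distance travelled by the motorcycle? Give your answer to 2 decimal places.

90.13 m

Phase 1 (accelerating): v₀ = 0 m/s, a = 6.5 m/s².
v = v₀ + at → t = (20.5 − 0) / 6.5 = 3.15 s
v² = v₀² + 2aΔx → Δx = (20.5² − 0²)/(2·6.5) = 32.3 m

Phase 2 (decelerating): v₀ = 20.5 m/s, a = -8.6 m/s².
v = v₀ + at = 20.5 + (-8.6)(2) = 3.30 m/s
Δx = v₀t + ½at² = 20.5·2 + 0.5·-8.6·2² = 23.8 m

Phase 3 (constant speed): v₀ = 3.30 m/s, a = 0 m/s².
Constant speed: t = d/v = 34/3.30 = 10.3 s
Total distance = 32.3 + 23.8 + 34.0 = 90.1 m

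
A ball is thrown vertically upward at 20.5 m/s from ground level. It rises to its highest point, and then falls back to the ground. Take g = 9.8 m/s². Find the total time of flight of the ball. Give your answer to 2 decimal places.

4.18 s

Phase 1 (rising): v₀ = 20.5 m/s, a = -9.8 m/s².
v = v₀ + at → t = (0 − 20.5) / -9.8 = 2.09 s
v² = v₀² + 2aΔx → Δx = (0² − 20.5²)/(2·-9.8) = 21.4 m

Phase 2 (falling): v₀ = 0 m/s, a = -9.8 m/s².
Falls 21.4 m from rest: t = √(2·21.4/9.8) = 2.09 s; v = g·t = 20.5 m/s.
Total time = 2.09 + 2.09 = 4.18 s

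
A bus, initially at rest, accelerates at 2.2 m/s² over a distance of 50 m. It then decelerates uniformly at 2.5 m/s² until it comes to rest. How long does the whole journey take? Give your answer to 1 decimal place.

Phase 1 (accelerating): v₀ = 0 m/s, a = 2.2 m/s².
v² = v₀² + 2aΔx = 0² + 2·2.2·50 = 220 → v = 14.8 m/s
t = (v − v₀)/a = (14.8 − 0)/2.2 = 6.74 s

Phase 2 (decelerating): v₀ = 14.8 m/s, a = -2.5 m/s².
v = v₀ + at → t = (0 − 14.8) / -2.5 = 5.93 s
v² = v₀² + 2aΔx → Δx = (0² − 14.8²)/(2·-2.5) = 44.0 m
Total time = 6.74 + 5.93 = 12.7 s

12.7 s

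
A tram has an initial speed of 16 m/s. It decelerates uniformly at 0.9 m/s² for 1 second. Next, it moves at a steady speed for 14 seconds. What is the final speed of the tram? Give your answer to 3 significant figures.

15.1 m/s

Phase 1 (decelerating): v₀ = 16.0 m/s, a = -0.9 m/s².
v = v₀ + at = 16.0 + (-0.9)(1) = 15.1 m/s
Δx = v₀t + ½at² = 16.0·1 + 0.5·-0.9·1² = 15.6 m

Phase 2 (constant speed): v₀ = 15.1 m/s, a = 0 m/s².
v = v₀ + at = 15.1 + (0)(14) = 15.1 m/s
Δx = v₀t + ½at² = 15.1·14 + 0.5·0·14² = 211 m
Final speed = 15.1 m/s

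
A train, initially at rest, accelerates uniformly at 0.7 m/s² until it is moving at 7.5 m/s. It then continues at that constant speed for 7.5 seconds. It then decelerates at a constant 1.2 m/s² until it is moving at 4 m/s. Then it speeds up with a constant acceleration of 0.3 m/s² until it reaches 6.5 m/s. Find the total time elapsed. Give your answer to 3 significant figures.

29.5 s

Phase 1 (accelerating): v₀ = 0 m/s, a = 0.7 m/s².
v = v₀ + at → t = (7.5 − 0) / 0.7 = 10.7 s
v² = v₀² + 2aΔx → Δx = (7.5² − 0²)/(2·0.7) = 40.2 m

Phase 2 (constant speed): v₀ = 7.50 m/s, a = 0 m/s².
v = v₀ + at = 7.50 + (0)(7.5) = 7.50 m/s
Δx = v₀t + ½at² = 7.50·7.5 + 0.5·0·7.5² = 56.2 m

Phase 3 (decelerating): v₀ = 7.50 m/s, a = -1.2 m/s².
v = v₀ + at → t = (4 − 7.50) / -1.2 = 2.92 s
v² = v₀² + 2aΔx → Δx = (4² − 7.50²)/(2·-1.2) = 16.8 m

Phase 4 (accelerating): v₀ = 4.00 m/s, a = 0.3 m/s².
v = v₀ + at → t = (6.5 − 4.00) / 0.3 = 8.33 s
v² = v₀² + 2aΔx → Δx = (6.5² − 4.00²)/(2·0.3) = 43.8 m
Total time = 10.7 + 7.50 + 2.92 + 8.33 = 29.5 s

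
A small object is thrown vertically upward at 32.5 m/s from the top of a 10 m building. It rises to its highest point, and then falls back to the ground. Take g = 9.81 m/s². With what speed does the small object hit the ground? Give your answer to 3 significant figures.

35.4 m/s

Phase 1 (rising): v₀ = 32.5 m/s, a = -9.81 m/s².
v = v₀ + at → t = (0 − 32.5) / -9.81 = 3.31 s
v² = v₀² + 2aΔx → Δx = (0² − 32.5²)/(2·-9.81) = 53.8 m

Phase 2 (falling): v₀ = 0 m/s, a = -9.81 m/s².
Falls 63.8 m from rest: t = √(2·63.8/9.81) = 3.61 s; v = g·t = 35.4 m/s.
Final speed = 35.4 m/s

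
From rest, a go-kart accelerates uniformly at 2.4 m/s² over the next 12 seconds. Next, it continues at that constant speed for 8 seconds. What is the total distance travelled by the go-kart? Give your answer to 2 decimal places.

403.20 m

Phase 1 (accelerating): v₀ = 0 m/s, a = 2.4 m/s².
v = v₀ + at = 0 + (2.4)(12) = 28.8 m/s
Δx = v₀t + ½at² = 0·12 + 0.5·2.4·12² = 173 m

Phase 2 (constant speed): v₀ = 28.8 m/s, a = 0 m/s².
v = v₀ + at = 28.8 + (0)(8) = 28.8 m/s
Δx = v₀t + ½at² = 28.8·8 + 0.5·0·8² = 230 m
Total distance = 173 + 230 = 403 m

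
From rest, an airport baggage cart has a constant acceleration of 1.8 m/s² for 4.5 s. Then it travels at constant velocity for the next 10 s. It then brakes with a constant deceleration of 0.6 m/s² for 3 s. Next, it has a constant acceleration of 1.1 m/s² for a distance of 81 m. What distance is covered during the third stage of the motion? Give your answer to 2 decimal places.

21.60 m

Phase 1 (accelerating): v₀ = 0 m/s, a = 1.8 m/s².
v = v₀ + at = 0 + (1.8)(4.5) = 8.10 m/s
Δx = v₀t + ½at² = 0·4.5 + 0.5·1.8·4.5² = 18.2 m

Phase 2 (constant speed): v₀ = 8.10 m/s, a = 0 m/s².
v = v₀ + at = 8.10 + (0)(10) = 8.10 m/s
Δx = v₀t + ½at² = 8.10·10 + 0.5·0·10² = 81.0 m

Phase 3 (decelerating): v₀ = 8.10 m/s, a = -0.6 m/s².
v = v₀ + at = 8.10 + (-0.6)(3) = 6.30 m/s
Δx = v₀t + ½at² = 8.10·3 + 0.5·-0.6·3² = 21.6 m
Distance in phase 3 = 21.6 m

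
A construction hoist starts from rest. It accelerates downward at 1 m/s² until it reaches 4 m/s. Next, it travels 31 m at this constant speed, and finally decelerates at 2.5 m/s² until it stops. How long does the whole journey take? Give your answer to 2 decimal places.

13.35 s

Phase 1 (accelerating): v₀ = 0 m/s, a = 1 m/s².
v = v₀ + at → t = (4 − 0) / 1 = 4.00 s
v² = v₀² + 2aΔx → Δx = (4² − 0²)/(2·1) = 8.00 m

Phase 2 (constant speed): v₀ = 4.00 m/s, a = 0 m/s².
Constant speed: t = d/v = 31/4.00 = 7.75 s

Phase 3 (decelerating): v₀ = 4.00 m/s, a = -2.5 m/s².
v = v₀ + at → t = (0 − 4.00) / -2.5 = 1.60 s
v² = v₀² + 2aΔx → Δx = (0² − 4.00²)/(2·-2.5) = 3.20 m
Total time = 4.00 + 7.75 + 1.60 = 13.3 s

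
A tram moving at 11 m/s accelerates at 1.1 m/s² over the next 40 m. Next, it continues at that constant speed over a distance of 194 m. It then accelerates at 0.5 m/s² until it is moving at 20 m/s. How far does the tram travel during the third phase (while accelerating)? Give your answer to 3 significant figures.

Phase 1 (accelerating): v₀ = 11.0 m/s, a = 1.1 m/s².
v² = v₀² + 2aΔx = 11.0² + 2·1.1·40 = 209 → v = 14.5 m/s
t = (v − v₀)/a = (14.5 − 11.0)/1.1 = 3.14 s

Phase 2 (constant speed): v₀ = 14.5 m/s, a = 0 m/s².
Constant speed: t = d/v = 194/14.5 = 13.4 s

Phase 3 (accelerating): v₀ = 14.5 m/s, a = 0.5 m/s².
v = v₀ + at → t = (20 − 14.5) / 0.5 = 11.1 s
v² = v₀² + 2aΔx → Δx = (20² − 14.5²)/(2·0.5) = 191 m
Distance in phase 3 = 191 m

191 m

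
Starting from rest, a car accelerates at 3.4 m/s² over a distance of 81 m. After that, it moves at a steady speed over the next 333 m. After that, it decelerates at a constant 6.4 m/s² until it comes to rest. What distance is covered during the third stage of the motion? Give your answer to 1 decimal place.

43.0 m

Phase 1 (accelerating): v₀ = 0 m/s, a = 3.4 m/s².
v² = v₀² + 2aΔx = 0² + 2·3.4·81 = 551 → v = 23.5 m/s
t = (v − v₀)/a = (23.5 − 0)/3.4 = 6.90 s

Phase 2 (constant speed): v₀ = 23.5 m/s, a = 0 m/s².
Constant speed: t = d/v = 333/23.5 = 14.2 s

Phase 3 (decelerating): v₀ = 23.5 m/s, a = -6.4 m/s².
v = v₀ + at → t = (0 − 23.5) / -6.4 = 3.67 s
v² = v₀² + 2aΔx → Δx = (0² − 23.5²)/(2·-6.4) = 43.0 m
Distance in phase 3 = 43.0 m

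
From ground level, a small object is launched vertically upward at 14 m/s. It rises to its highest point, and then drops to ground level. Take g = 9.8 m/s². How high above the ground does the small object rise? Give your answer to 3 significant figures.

Phase 1 (rising): v₀ = 14.0 m/s, a = -9.8 m/s².
v = v₀ + at → t = (0 − 14.0) / -9.8 = 1.43 s
v² = v₀² + 2aΔx → Δx = (0² − 14.0²)/(2·-9.8) = 10.0 m
Maximum height = 10.0 m

10.0 m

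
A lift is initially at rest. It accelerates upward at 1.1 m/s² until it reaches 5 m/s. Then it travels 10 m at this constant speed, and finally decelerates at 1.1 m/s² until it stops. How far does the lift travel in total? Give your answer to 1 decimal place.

32.7 m

Phase 1 (accelerating): v₀ = 0 m/s, a = 1.1 m/s².
v = v₀ + at → t = (5 − 0) / 1.1 = 4.55 s
v² = v₀² + 2aΔx → Δx = (5² − 0²)/(2·1.1) = 11.4 m

Phase 2 (constant speed): v₀ = 5.00 m/s, a = 0 m/s².
Constant speed: t = d/v = 10/5.00 = 2.00 s

Phase 3 (decelerating): v₀ = 5.00 m/s, a = -1.1 m/s².
v = v₀ + at → t = (0 − 5.00) / -1.1 = 4.55 s
v² = v₀² + 2aΔx → Δx = (0² − 5.00²)/(2·-1.1) = 11.4 m
Total distance = 11.4 + 10.0 + 11.4 = 32.7 m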